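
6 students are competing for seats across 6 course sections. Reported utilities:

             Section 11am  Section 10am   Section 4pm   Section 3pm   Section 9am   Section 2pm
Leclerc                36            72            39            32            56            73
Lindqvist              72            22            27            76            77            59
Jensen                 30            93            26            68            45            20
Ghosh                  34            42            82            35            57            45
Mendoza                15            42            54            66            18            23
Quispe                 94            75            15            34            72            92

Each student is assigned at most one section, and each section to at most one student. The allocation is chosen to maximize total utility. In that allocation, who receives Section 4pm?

Treat this as an assignment problem: match each student to one section.
Optimal: Leclerc→Section 2pm (73 points), Lindqvist→Section 9am (77 points), Jensen→Section 10am (93 points), Ghosh→Section 4pm (82 points), Mendoza→Section 3pm (66 points), Quispe→Section 11am (94 points) — total 73+77+93+82+66+94 = 485 points.
Column-greedy (each section in turn goes to its best remaining student) gives 424 points, worse by 61.
Next-best assignment: Leclerc→Section 9am, Lindqvist→Section 11am, Jensen→Section 10am, Ghosh→Section 4pm, Mendoza→Section 3pm, Quispe→Section 2pm = 461 points.
Swapping Ghosh↔Leclerc (Ghosh→Section 2pm 45 points, Leclerc→Section 4pm 39 points) loses 71.

Ghosh receives Section 4pm.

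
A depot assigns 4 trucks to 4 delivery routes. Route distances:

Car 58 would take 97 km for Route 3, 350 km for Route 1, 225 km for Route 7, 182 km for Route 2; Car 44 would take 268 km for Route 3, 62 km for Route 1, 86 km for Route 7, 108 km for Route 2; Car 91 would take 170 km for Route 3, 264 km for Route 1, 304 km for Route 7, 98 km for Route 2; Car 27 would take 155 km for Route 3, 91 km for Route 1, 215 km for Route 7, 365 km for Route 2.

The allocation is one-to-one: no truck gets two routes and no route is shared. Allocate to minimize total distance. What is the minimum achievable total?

Min total: 372 km

Optimal: Car 58→Route 3 (97 km), Car 44→Route 7 (86 km), Car 91→Route 2 (98 km), Car 27→Route 1 (91 km) — total 97+86+98+91 = 372 km.
Min-entry greedy (repeatedly take the single cheapest remaining cell) gives 472 km, worse by 100.
Next-best assignment: Car 58→Route 3, Car 44→Route 1, Car 91→Route 2, Car 27→Route 7 = 472 km.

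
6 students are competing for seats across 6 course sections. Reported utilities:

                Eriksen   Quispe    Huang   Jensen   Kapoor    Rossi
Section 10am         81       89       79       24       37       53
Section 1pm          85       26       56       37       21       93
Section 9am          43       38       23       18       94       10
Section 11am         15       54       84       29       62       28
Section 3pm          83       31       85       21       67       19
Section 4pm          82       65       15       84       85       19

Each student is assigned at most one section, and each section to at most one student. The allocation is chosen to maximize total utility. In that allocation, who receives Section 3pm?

Optimal: Eriksen→Section 3pm (83 points), Quispe→Section 10am (89 points), Huang→Section 11am (84 points), Jensen→Section 4pm (84 points), Kapoor→Section 9am (94 points), Rossi→Section 1pm (93 points) — total 83+89+84+84+94+93 = 527 points.
Max-entry greedy (repeatedly take the single best remaining cell) gives 460 points, worse by 67.
Next-best assignment: Eriksen→Section 10am, Quispe→Section 11am, Huang→Section 3pm, Jensen→Section 4pm, Kapoor→Section 9am, Rossi→Section 1pm = 491 points.
Swapping Jensen↔Quispe (Jensen→Section 10am 24 points, Quispe→Section 4pm 65 points) loses 84.
Every other assignment is strictly worse.
Eriksen's own top section is Section 1pm (85 points), but forcing Eriksen→Section 1pm and reassigning the rest optimally gives only 465 points — worse by 62.

Eriksen receives Section 3pm.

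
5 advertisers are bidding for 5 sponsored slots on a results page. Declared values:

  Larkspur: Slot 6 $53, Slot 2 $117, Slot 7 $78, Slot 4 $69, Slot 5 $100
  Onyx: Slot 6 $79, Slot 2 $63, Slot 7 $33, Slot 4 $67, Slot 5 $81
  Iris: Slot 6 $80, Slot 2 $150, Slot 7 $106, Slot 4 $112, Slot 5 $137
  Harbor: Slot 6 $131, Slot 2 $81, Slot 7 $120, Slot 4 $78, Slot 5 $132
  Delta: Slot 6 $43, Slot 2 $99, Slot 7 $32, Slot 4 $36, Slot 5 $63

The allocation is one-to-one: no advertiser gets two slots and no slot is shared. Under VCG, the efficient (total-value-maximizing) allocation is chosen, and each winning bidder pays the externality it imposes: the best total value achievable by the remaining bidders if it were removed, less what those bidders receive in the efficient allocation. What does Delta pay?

Delta pays $40.

Efficient allocation: Larkspur→Slot 7 ($78), Onyx→Slot 4 ($67), Iris→Slot 5 ($137), Harbor→Slot 6 ($131), Delta→Slot 2 ($99); total welfare W = $512.
Delta receives Slot 2 at value $99, so the others get W − 99 = $413.
Without Delta: best allocation of the remaining 4 bidders over all 5 slots is Larkspur→Slot 2 ($117), Onyx→Slot 6 ($79), Iris→Slot 5 ($137), Harbor→Slot 7 ($120), total $453.
VCG payment = (others' best without Delta) − (others' welfare with Delta) = 453 − 413 = $40.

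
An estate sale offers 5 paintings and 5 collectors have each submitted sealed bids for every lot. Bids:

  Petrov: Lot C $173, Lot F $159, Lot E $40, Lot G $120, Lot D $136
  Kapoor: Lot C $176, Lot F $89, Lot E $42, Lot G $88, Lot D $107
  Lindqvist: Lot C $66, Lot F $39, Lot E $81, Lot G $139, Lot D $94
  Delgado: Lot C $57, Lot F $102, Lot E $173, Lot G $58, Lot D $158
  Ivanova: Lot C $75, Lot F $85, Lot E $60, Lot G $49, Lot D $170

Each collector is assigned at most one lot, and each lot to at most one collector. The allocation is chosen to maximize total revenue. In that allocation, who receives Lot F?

Optimal: Petrov→Lot F ($159), Kapoor→Lot C ($176), Lindqvist→Lot G ($139), Delgado→Lot E ($173), Ivanova→Lot D ($170) — total 159+176+139+173+170 = $817.
Row-greedy (each collector in turn takes its best remaining lot) gives $677, worse by 140.
Swapping Petrov↔Lindqvist (Petrov→Lot G $120, Lindqvist→Lot F $39) loses 139.
Every other assignment is strictly worse.
Petrov's own top lot is Lot C ($173), but forcing Petrov→Lot C and reassigning the rest optimally gives only $744 — worse by 73.

Petrov receives Lot F.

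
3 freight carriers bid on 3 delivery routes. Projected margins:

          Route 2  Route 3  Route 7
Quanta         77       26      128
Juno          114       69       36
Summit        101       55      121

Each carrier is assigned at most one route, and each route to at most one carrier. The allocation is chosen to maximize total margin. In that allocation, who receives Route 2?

Summit receives Route 2.

This is the linear assignment problem.
Optimal: Quanta→Route 7 ($128k), Juno→Route 3 ($69k), Summit→Route 2 ($101k) — total 128+69+101 = $298k.
Column-greedy (each route in turn goes to its best remaining carrier) gives $297k, worse by 1.
Next-best assignment: Quanta→Route 7, Juno→Route 2, Summit→Route 3 = $297k.
Swapping Summit↔Quanta (Summit→Route 7 $121k, Quanta→Route 2 $77k) loses 31.
Checked against all permutations: $298k is optimal.
Summit's own top route is Route 7 ($121k), but forcing Summit→Route 7 and reassigning the rest optimally gives only $267k — worse by 31.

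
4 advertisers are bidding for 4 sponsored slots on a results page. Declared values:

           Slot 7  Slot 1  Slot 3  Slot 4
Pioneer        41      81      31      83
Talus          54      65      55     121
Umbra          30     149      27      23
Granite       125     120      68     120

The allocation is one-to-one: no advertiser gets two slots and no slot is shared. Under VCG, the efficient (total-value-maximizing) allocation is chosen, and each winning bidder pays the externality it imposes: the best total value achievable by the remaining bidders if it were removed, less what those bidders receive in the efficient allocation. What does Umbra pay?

Efficient allocation: Pioneer→Slot 3 ($31), Talus→Slot 4 ($121), Umbra→Slot 1 ($149), Granite→Slot 7 ($125); total welfare W = $426.
Umbra receives Slot 1 at value $149, so the others get W − 149 = $277.
Without Umbra: best allocation of the remaining 3 bidders over all 4 slots is Pioneer→Slot 1 ($81), Talus→Slot 4 ($121), Granite→Slot 7 ($125), total $327.
VCG payment = (others' best without Umbra) − (others' welfare with Umbra) = 327 − 277 = $50.

Umbra pays $50.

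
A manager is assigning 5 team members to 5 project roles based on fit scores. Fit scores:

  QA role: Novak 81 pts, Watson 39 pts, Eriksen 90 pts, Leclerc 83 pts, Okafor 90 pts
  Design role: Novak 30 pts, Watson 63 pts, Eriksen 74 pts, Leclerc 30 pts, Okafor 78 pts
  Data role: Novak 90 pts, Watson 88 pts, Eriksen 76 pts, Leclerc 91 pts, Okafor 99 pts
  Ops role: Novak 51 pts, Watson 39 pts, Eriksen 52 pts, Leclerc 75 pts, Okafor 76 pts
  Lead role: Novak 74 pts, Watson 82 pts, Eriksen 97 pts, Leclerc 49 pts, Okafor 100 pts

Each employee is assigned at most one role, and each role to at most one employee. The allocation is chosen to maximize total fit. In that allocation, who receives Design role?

Optimal: Novak→QA role (81 pts), Watson→Data role (88 pts), Eriksen→Lead role (97 pts), Leclerc→Ops role (75 pts), Okafor→Design role (78 pts) — total 81+88+97+75+78 = 419 pts.
Max-entry greedy (repeatedly take the single best remaining cell) gives 395 pts, worse by 24.
Next-best assignment: Novak→QA role, Watson→Data role, Eriksen→Design role, Leclerc→Ops role, Okafor→Lead role = 418 pts.
Swapping Watson↔Novak (Watson→QA role 39 pts, Novak→Data role 90 pts) loses 40.
Okafor's own top role is Lead role (100 pts), but forcing Okafor→Lead role and reassigning the rest optimally gives only 418 pts — worse by 1.

Okafor receives Design role.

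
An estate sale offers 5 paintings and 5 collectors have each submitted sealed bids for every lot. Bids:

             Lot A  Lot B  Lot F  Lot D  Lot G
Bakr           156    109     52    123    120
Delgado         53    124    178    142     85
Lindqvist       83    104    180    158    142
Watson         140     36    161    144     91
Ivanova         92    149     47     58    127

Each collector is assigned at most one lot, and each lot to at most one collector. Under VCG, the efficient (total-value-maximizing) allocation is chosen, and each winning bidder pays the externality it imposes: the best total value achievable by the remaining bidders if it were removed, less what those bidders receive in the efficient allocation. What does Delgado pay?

Delgado pays $38.

Efficient allocation: Bakr→Lot A ($156), Delgado→Lot F ($178), Lindqvist→Lot G ($142), Watson→Lot D ($144), Ivanova→Lot B ($149); total welfare W = $769.
Delgado receives Lot F at value $178, so the others get W − 178 = $591.
Without Delgado: best allocation of the remaining 4 bidders over all 5 lots is Bakr→Lot A ($156), Lindqvist→Lot F ($180), Watson→Lot D ($144), Ivanova→Lot B ($149), total $629.
VCG payment = (others' best without Delgado) − (others' welfare with Delgado) = 629 − 591 = $38.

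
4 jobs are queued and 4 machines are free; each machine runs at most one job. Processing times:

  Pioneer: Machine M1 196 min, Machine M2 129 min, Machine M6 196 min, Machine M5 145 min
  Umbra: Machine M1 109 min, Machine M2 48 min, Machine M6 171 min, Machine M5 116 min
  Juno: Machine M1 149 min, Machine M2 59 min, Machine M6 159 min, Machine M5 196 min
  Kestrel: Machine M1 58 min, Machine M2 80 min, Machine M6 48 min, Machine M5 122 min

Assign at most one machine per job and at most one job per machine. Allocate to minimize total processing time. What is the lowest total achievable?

Optimal: Pioneer→Machine M5 (145 min), Umbra→Machine M1 (109 min), Juno→Machine M2 (59 min), Kestrel→Machine M6 (48 min) — total 145+109+59+48 = 361 min.
Row-greedy (each job in turn takes its cheapest remaining machine) gives 519 min, worse by 158.
Next-best assignment: Pioneer→Machine M5, Umbra→Machine M2, Juno→Machine M1, Kestrel→Machine M6 = 390 min.
No other one-to-one assignment undercuts 361 min.

Minimum total: 361 min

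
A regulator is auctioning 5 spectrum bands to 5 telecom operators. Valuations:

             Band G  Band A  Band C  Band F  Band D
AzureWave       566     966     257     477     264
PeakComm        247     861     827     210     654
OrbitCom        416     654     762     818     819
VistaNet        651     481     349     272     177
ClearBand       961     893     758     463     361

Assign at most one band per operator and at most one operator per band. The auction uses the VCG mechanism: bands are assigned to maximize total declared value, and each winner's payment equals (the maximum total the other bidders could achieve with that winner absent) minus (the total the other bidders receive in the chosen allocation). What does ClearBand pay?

ClearBand pays $174M.

Efficient allocation: AzureWave→Band A ($966M), PeakComm→Band D ($654M), OrbitCom→Band F ($818M), VistaNet→Band G ($651M), ClearBand→Band C ($758M); total welfare W = $3847M.
ClearBand receives Band C at value $758M, so the others get W − 758 = $3089M.
Without ClearBand: best allocation of the remaining 4 bidders over all 5 bands is AzureWave→Band A ($966M), PeakComm→Band C ($827M), OrbitCom→Band D ($819M), VistaNet→Band G ($651M), total $3263M.
VCG payment = (others' best without ClearBand) − (others' welfare with ClearBand) = 3263 − 3089 = $174M.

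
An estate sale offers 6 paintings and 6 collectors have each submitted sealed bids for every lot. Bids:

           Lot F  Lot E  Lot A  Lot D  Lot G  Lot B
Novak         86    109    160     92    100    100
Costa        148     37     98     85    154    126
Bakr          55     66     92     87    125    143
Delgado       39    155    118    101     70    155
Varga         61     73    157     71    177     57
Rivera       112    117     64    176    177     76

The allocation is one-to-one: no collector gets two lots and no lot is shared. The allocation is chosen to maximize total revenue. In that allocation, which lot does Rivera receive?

Optimal: Novak→Lot A ($160), Costa→Lot F ($148), Bakr→Lot B ($143), Delgado→Lot E ($155), Varga→Lot G ($177), Rivera→Lot D ($176) — total 160+148+143+155+177+176 = $959.
Row-greedy (each collector in turn takes its best remaining lot) gives $795, worse by 164.
Next-best assignment: Novak→Lot A, Costa→Lot F, Bakr→Lot E, Delgado→Lot B, Varga→Lot G, Rivera→Lot D = $882.
Rivera's own top lot is Lot G ($177), but forcing Rivera→Lot G and reassigning the rest optimally gives only $872 — worse by 87.

Rivera receives Lot D.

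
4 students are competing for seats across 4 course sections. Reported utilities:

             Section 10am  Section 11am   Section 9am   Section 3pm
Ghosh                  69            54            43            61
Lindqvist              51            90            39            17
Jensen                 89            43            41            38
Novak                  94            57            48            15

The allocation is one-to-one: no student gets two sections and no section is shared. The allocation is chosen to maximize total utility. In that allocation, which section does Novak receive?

Novak receives Section 9am.

This is the linear assignment problem.
Optimal: Ghosh→Section 3pm (61 points), Lindqvist→Section 11am (90 points), Jensen→Section 10am (89 points), Novak→Section 9am (48 points) — total 61+90+89+48 = 288 points.
Max-entry greedy (repeatedly take the single best remaining cell) gives 286 points, worse by 2.
Novak's own top section is Section 10am (94 points), but forcing Novak→Section 10am and reassigning the rest optimally gives only 286 points — worse by 2.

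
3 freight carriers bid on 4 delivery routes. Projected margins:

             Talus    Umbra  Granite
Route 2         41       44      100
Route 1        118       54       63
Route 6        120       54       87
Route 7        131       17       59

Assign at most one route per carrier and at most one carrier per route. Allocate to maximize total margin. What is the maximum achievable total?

Max total: $285k

Optimal: Talus→Route 7 ($131k), Umbra→Route 1 ($54k), Granite→Route 2 ($100k) — total 131+54+100 = $285k.
Column-greedy (each route in turn goes to its best remaining carrier) gives $272k, worse by 13.
Swapping Talus↔Granite (Talus→Route 2 $41k, Granite→Route 7 $59k) loses 131.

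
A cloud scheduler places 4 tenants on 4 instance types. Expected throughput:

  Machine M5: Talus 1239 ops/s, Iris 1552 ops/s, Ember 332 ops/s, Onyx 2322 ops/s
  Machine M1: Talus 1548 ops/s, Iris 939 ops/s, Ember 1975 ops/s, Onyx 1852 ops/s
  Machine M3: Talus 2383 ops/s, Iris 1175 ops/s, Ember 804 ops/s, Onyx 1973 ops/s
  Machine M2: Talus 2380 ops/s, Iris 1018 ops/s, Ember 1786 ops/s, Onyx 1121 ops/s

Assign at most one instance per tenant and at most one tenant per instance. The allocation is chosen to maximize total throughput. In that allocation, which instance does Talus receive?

Talus receives Machine M2.

Optimal: Talus→Machine M2 (2380 ops/s), Iris→Machine M5 (1552 ops/s), Ember→Machine M1 (1975 ops/s), Onyx→Machine M3 (1973 ops/s) — total 2380+1552+1975+1973 = 7880 ops/s.
Next-best assignment: Talus→Machine M2, Iris→Machine M3, Ember→Machine M1, Onyx→Machine M5 = 7852 ops/s.
No other one-to-one assignment exceeds 7880 ops/s.
Talus's own top instance is Machine M3 (2383 ops/s), but forcing Talus→Machine M3 and reassigning the rest optimally gives only 7698 ops/s — worse by 182.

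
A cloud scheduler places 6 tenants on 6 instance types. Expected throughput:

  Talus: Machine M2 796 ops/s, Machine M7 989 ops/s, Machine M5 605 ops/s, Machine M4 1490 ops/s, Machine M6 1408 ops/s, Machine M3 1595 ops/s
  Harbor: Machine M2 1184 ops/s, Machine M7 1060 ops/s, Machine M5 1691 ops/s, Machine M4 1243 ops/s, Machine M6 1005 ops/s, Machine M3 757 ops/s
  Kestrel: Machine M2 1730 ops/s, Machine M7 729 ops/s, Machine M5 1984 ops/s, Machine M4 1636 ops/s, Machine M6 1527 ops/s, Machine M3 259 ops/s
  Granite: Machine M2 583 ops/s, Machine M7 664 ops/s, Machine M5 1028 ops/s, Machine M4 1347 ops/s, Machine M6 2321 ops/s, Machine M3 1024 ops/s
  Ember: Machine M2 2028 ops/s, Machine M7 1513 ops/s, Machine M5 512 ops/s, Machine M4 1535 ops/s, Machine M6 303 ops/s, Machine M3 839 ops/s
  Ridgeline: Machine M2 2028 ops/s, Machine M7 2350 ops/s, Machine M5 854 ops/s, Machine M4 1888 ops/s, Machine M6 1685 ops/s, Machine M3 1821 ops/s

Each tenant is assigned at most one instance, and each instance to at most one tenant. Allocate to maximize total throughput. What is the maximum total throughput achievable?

This is the linear assignment problem.
Optimal: Talus→Machine M3 (1595 ops/s), Harbor→Machine M5 (1691 ops/s), Kestrel→Machine M4 (1636 ops/s), Granite→Machine M6 (2321 ops/s), Ember→Machine M2 (2028 ops/s), Ridgeline→Machine M7 (2350 ops/s) — total 1595+1691+1636+2321+2028+2350 = 11621 ops/s.
Row-greedy (each tenant in turn takes its best remaining instance) gives 11222 ops/s, worse by 399.
Next-best assignment: Talus→Machine M3, Harbor→Machine M4, Kestrel→Machine M5, Granite→Machine M6, Ember→Machine M2, Ridgeline→Machine M7 = 11521 ops/s.
Swapping Granite↔Harbor (Granite→Machine M5 1028 ops/s, Harbor→Machine M6 1005 ops/s) loses 1979.
Every other assignment is strictly worse.

Max total: 11621 ops/s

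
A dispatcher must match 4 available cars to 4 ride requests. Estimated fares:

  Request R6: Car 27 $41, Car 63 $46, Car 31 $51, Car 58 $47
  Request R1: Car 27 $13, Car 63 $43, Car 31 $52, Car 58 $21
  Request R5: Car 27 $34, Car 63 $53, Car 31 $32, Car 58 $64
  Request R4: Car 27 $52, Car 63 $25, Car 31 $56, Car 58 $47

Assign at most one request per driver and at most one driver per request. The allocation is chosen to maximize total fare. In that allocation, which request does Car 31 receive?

Car 31 receives Request R1.

Optimal: Car 27→Request R4 ($52), Car 63→Request R6 ($46), Car 31→Request R1 ($52), Car 58→Request R5 ($64) — total 52+46+52+64 = $214.
Column-greedy (each request in turn goes to its best remaining driver) gives $210, worse by 4.
Swapping Car 27↔Car 63 (Car 27→Request R6 $41, Car 63→Request R4 $25) loses 32.
Car 31's own top request is Request R4 ($56), but forcing Car 31→Request R4 and reassigning the rest optimally gives only $204 — worse by 10.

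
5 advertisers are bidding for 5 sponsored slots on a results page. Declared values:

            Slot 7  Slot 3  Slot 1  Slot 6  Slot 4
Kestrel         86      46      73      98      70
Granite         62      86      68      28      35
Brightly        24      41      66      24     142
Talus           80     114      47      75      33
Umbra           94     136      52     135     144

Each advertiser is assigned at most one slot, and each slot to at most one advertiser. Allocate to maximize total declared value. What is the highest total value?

Max total: $545

Optimal: Kestrel→Slot 7 ($86), Granite→Slot 1 ($68), Brightly→Slot 4 ($142), Talus→Slot 3 ($114), Umbra→Slot 6 ($135) — total 86+68+142+114+135 = $545.
Column-greedy (each slot in turn goes to its best remaining advertiser) gives $451, worse by 94.
Next-best assignment: Kestrel→Slot 1, Granite→Slot 7, Brightly→Slot 4, Talus→Slot 3, Umbra→Slot 6 = $526.
Swapping Talus↔Brightly (Talus→Slot 4 $33, Brightly→Slot 3 $41) loses 182.
No other one-to-one assignment exceeds $545.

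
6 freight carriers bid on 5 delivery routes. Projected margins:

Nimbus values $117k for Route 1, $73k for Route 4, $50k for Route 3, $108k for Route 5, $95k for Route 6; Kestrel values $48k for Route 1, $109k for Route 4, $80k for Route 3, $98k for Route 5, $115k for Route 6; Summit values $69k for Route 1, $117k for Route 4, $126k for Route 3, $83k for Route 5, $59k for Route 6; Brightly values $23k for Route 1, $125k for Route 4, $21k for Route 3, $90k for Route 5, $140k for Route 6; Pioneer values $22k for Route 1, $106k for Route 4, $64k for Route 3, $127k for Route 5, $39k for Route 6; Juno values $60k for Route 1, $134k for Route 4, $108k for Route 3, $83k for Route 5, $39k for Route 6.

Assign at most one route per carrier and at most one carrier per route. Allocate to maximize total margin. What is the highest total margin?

Maximum total: $644k

Optimal: Nimbus→Route 1 ($117k), Juno→Route 4 ($134k), Summit→Route 3 ($126k), Pioneer→Route 5 ($127k), Brightly→Route 6 ($140k) — total 117+134+126+127+140 = $644k.
Swapping Brightly↔Summit (Brightly→Route 3 $21k, Summit→Route 6 $59k) loses 186.
No other one-to-one assignment exceeds $644k.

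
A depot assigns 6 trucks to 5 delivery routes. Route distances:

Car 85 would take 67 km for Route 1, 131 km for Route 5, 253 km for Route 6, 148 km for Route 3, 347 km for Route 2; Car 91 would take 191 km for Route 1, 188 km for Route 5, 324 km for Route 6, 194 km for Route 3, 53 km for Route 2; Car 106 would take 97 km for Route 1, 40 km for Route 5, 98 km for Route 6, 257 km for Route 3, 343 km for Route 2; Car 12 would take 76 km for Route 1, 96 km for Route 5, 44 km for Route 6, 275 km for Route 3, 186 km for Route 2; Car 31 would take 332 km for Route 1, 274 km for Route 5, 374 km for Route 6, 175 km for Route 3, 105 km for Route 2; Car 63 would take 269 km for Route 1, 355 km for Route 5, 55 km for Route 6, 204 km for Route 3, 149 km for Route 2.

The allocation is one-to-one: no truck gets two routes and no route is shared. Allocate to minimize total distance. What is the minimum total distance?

Optimal: Car 12→Route 1 (76 km), Car 106→Route 5 (40 km), Car 63→Route 6 (55 km), Car 85→Route 3 (148 km), Car 91→Route 2 (53 km) — total 76+40+55+148+53 = 372 km.
Row-greedy (each truck in turn takes its cheapest remaining route) gives 379 km, worse by 7.
Swapping Car 63↔Car 106 (Car 63→Route 5 355 km, Car 106→Route 6 98 km) adds 358.

Min total: 372 km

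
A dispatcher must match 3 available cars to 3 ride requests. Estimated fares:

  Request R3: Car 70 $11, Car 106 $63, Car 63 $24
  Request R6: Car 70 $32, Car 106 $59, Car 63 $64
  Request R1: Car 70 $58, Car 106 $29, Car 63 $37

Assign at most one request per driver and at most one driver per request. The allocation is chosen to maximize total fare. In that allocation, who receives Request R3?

Optimal: Car 70→Request R1 ($58), Car 106→Request R3 ($63), Car 63→Request R6 ($64) — total 58+63+64 = $185.

Car 106 receives Request R3.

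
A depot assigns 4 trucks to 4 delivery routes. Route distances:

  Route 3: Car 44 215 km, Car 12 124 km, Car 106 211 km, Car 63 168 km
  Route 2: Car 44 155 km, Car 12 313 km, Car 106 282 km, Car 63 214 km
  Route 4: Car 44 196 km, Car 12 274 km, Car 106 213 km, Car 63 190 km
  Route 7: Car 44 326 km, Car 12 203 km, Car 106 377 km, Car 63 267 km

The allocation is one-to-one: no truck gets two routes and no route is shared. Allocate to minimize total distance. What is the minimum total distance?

Optimal: Car 44→Route 2 (155 km), Car 12→Route 7 (203 km), Car 106→Route 4 (213 km), Car 63→Route 3 (168 km) — total 155+203+213+168 = 739 km.
Column-greedy (each route in turn goes to its cheapest remaining truck) gives 846 km, worse by 107.
Next-best assignment: Car 44→Route 2, Car 12→Route 3, Car 106→Route 4, Car 63→Route 7 = 759 km.

Minimum total: 739 km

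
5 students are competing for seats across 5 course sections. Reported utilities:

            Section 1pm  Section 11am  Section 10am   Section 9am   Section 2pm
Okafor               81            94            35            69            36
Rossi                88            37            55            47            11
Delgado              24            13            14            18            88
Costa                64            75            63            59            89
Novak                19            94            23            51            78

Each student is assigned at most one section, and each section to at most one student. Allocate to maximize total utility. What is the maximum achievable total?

Optimal: Okafor→Section 9am (69 points), Rossi→Section 1pm (88 points), Delgado→Section 2pm (88 points), Costa→Section 10am (63 points), Novak→Section 11am (94 points) — total 69+88+88+63+94 = 402 points.
Column-greedy (each section in turn goes to its best remaining student) gives 384 points, worse by 18.
Next-best assignment: Okafor→Section 11am, Rossi→Section 1pm, Delgado→Section 2pm, Costa→Section 10am, Novak→Section 9am = 384 points.
Checked against all permutations: 402 points is optimal.

Maximum total: 402 points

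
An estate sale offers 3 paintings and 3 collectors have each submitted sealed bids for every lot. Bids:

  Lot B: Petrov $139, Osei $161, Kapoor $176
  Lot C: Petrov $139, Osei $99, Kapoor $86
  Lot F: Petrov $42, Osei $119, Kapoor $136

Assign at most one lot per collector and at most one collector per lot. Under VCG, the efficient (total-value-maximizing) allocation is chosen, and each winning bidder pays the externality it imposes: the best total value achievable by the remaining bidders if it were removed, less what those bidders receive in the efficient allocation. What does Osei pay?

Efficient allocation: Petrov→Lot C ($139), Osei→Lot B ($161), Kapoor→Lot F ($136); total welfare W = $436.
Osei receives Lot B at value $161, so the others get W − 161 = $275.
Without Osei: best allocation of the remaining 2 bidders over all 3 lots is Petrov→Lot C ($139), Kapoor→Lot B ($176), total $315.
VCG payment = (others' best without Osei) − (others' welfare with Osei) = 315 − 275 = $40.

Osei pays $40.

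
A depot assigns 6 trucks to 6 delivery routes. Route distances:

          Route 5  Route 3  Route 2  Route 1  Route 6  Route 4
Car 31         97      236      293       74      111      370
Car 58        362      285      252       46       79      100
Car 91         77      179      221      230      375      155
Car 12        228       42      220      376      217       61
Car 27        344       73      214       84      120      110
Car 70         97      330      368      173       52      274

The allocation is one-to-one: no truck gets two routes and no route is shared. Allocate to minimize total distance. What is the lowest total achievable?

Min total: 550 km

Optimal: Car 31→Route 5 (97 km), Car 58→Route 1 (46 km), Car 91→Route 2 (221 km), Car 12→Route 4 (61 km), Car 27→Route 3 (73 km), Car 70→Route 6 (52 km) — total 97+46+221+61+73+52 = 550 km.
Min-entry greedy (repeatedly take the single cheapest remaining cell) gives 620 km, worse by 70.
Next-best assignment: Car 31→Route 1, Car 58→Route 4, Car 91→Route 5, Car 12→Route 3, Car 27→Route 2, Car 70→Route 6 = 559 km.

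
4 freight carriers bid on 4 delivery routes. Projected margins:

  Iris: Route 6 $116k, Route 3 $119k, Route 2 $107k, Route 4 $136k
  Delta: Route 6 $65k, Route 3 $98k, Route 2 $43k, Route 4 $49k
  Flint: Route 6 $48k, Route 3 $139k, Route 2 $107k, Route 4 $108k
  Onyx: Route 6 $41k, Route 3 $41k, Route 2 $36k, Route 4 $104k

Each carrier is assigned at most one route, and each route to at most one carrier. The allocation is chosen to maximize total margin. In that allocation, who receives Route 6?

Iris receives Route 6.

Treat this as an assignment problem: match each carrier to one route.
Optimal: Iris→Route 6 ($116k), Delta→Route 3 ($98k), Flint→Route 2 ($107k), Onyx→Route 4 ($104k) — total 116+98+107+104 = $425k.
Next-best assignment: Iris→Route 2, Delta→Route 6, Flint→Route 3, Onyx→Route 4 = $415k.
Swapping Delta↔Iris (Delta→Route 6 $65k, Iris→Route 3 $119k) loses 30.
Iris's own top route is Route 4 ($136k), but forcing Iris→Route 4 and reassigning the rest optimally gives only $382k — worse by 43.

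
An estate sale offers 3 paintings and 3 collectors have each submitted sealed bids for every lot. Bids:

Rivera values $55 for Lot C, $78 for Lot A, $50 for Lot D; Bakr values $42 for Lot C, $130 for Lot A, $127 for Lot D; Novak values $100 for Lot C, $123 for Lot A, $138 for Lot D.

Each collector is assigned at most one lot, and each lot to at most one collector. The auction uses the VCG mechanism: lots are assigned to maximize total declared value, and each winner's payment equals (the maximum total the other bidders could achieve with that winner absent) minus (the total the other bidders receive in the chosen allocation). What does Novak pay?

Novak pays $20.

Efficient allocation: Rivera→Lot C ($55), Bakr→Lot A ($130), Novak→Lot D ($138); total welfare W = $323.
Novak receives Lot D at value $138, so the others get W − 138 = $185.
Without Novak: best allocation of the remaining 2 bidders over all 3 lots is Rivera→Lot A ($78), Bakr→Lot D ($127), total $205.
VCG payment = (others' best without Novak) − (others' welfare with Novak) = 205 − 185 = $20.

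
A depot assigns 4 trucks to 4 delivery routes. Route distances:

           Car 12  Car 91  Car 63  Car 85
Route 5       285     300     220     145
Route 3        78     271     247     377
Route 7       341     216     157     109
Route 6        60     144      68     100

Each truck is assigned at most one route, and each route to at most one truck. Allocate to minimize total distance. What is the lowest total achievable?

Minimum total: 507 km

This is the linear assignment problem.
Optimal: Car 12→Route 3 (78 km), Car 91→Route 7 (216 km), Car 63→Route 6 (68 km), Car 85→Route 5 (145 km) — total 78+216+68+145 = 507 km.
Row-greedy (each truck in turn takes its cheapest remaining route) gives 873 km, worse by 366.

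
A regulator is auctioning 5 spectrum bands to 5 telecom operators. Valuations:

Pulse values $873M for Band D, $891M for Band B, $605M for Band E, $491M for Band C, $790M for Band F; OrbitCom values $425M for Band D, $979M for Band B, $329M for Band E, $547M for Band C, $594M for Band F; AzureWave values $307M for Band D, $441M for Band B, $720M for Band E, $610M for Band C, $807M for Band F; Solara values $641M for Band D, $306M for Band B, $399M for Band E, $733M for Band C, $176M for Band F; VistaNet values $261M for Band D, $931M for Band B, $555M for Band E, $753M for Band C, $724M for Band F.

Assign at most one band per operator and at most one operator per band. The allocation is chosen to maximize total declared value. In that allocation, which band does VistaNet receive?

VistaNet receives Band F.

This is the linear assignment problem.
Optimal: Pulse→Band D ($873M), OrbitCom→Band B ($979M), AzureWave→Band E ($720M), Solara→Band C ($733M), VistaNet→Band F ($724M) — total 873+979+720+733+724 = $4029M.
Column-greedy (each band in turn goes to its best remaining operator) gives $3501M, worse by 528.
VistaNet's own top band is Band B ($931M), but forcing VistaNet→Band B and reassigning the rest optimally gives only $3851M — worse by 178.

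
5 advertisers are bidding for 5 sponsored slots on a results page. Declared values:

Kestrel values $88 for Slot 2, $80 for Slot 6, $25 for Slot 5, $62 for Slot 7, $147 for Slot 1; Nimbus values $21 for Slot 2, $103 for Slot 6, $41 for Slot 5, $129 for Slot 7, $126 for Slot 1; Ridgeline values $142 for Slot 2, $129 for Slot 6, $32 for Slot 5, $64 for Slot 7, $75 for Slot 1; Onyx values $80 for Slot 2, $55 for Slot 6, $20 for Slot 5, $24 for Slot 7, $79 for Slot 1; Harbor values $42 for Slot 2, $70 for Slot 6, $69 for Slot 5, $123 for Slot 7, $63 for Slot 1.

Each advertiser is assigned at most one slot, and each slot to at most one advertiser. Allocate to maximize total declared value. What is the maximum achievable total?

This is a one-to-one assignment (maximum-weight bipartite matching).
Optimal: Kestrel→Slot 1 ($147), Nimbus→Slot 7 ($129), Ridgeline→Slot 6 ($129), Onyx→Slot 2 ($80), Harbor→Slot 5 ($69) — total 147+129+129+80+69 = $554.
Row-greedy (each advertiser in turn takes its best remaining slot) gives $542, worse by 12.
Next-best assignment: Kestrel→Slot 1, Nimbus→Slot 7, Ridgeline→Slot 2, Onyx→Slot 6, Harbor→Slot 5 = $542.
Swapping Harbor↔Onyx (Harbor→Slot 2 $42, Onyx→Slot 5 $20) loses 87.
Every other assignment is strictly worse.

Max total: $554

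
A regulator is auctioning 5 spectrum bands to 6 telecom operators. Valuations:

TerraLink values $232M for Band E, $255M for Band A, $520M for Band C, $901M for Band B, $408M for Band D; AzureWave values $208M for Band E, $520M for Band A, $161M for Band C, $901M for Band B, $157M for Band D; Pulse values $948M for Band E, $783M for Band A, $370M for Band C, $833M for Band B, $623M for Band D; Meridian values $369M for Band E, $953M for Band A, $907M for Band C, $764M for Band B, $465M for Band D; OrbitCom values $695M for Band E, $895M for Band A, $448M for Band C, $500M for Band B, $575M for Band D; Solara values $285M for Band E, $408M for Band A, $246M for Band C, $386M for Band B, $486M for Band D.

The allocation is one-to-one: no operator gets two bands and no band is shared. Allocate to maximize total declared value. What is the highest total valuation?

Max total: $4137M

This is a one-to-one assignment (maximum-weight bipartite matching).
Optimal: Pulse→Band E ($948M), OrbitCom→Band A ($895M), Meridian→Band C ($907M), TerraLink→Band B ($901M), Solara→Band D ($486M) — total 948+895+907+901+486 = $4137M.
Max-entry greedy (repeatedly take the single best remaining cell) gives $3623M, worse by 514.
Swapping Solara↔Meridian (Solara→Band C $246M, Meridian→Band D $465M) loses 682.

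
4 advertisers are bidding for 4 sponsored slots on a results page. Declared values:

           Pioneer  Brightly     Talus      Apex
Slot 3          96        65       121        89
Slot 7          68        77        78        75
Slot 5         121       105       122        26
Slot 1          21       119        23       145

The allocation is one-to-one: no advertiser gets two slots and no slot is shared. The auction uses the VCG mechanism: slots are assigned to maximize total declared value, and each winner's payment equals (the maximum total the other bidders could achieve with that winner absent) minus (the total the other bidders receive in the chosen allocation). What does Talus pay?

Talus pays $3.

Efficient allocation: Pioneer→Slot 5 ($121), Brightly→Slot 7 ($77), Talus→Slot 3 ($121), Apex→Slot 1 ($145); total welfare W = $464.
Talus receives Slot 3 at value $121, so the others get W − 121 = $343.
Without Talus: best allocation of the remaining 3 bidders over all 4 slots is Pioneer→Slot 3 ($96), Brightly→Slot 5 ($105), Apex→Slot 1 ($145), total $346.
VCG payment = (others' best without Talus) − (others' welfare with Talus) = 346 − 343 = $3.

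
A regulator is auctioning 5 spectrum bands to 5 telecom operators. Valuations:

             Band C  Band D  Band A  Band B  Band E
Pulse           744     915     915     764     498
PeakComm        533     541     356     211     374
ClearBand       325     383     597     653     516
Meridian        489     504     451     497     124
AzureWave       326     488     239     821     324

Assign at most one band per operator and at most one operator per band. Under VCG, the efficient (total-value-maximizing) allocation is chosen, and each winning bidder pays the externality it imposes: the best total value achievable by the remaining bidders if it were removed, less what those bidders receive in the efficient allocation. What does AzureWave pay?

AzureWave pays $137M.

Efficient allocation: Pulse→Band A ($915M), PeakComm→Band C ($533M), ClearBand→Band E ($516M), Meridian→Band D ($504M), AzureWave→Band B ($821M); total welfare W = $3289M.
AzureWave receives Band B at value $821M, so the others get W − 821 = $2468M.
Without AzureWave: best allocation of the remaining 4 bidders over all 5 bands is Pulse→Band A ($915M), PeakComm→Band C ($533M), ClearBand→Band B ($653M), Meridian→Band D ($504M), total $2605M.
VCG payment = (others' best without AzureWave) − (others' welfare with AzureWave) = 2605 − 2468 = $137M.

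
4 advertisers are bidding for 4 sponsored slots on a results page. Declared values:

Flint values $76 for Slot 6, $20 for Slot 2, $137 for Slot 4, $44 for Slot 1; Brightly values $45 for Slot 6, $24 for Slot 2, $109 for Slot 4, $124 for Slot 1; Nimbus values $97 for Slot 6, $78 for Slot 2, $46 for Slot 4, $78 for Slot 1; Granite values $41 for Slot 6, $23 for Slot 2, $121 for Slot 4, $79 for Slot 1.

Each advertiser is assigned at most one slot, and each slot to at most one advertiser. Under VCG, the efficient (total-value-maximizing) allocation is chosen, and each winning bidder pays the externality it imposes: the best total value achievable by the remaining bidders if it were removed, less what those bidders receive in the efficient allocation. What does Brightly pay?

Brightly pays $38.

Efficient allocation: Flint→Slot 6 ($76), Brightly→Slot 1 ($124), Nimbus→Slot 2 ($78), Granite→Slot 4 ($121); total welfare W = $399.
Brightly receives Slot 1 at value $124, so the others get W − 124 = $275.
Without Brightly: best allocation of the remaining 3 bidders over all 4 slots is Flint→Slot 4 ($137), Nimbus→Slot 6 ($97), Granite→Slot 1 ($79), total $313.
VCG payment = (others' best without Brightly) − (others' welfare with Brightly) = 313 − 275 = $38.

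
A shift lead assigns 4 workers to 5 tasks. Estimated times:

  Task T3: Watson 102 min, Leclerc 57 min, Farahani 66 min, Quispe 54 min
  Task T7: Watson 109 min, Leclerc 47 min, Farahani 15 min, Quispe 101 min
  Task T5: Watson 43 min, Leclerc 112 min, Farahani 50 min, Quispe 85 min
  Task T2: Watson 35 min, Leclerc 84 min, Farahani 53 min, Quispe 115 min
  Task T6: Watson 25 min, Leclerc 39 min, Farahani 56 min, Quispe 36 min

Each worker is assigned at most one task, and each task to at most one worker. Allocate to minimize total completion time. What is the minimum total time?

Optimal: Watson→Task T2 (35 min), Leclerc→Task T3 (57 min), Farahani→Task T7 (15 min), Quispe→Task T6 (36 min) — total 35+57+15+36 = 143 min.
Column-greedy (each task in turn goes to its cheapest remaining worker) gives 196 min, worse by 53.
No other one-to-one assignment undercuts 143 min.

Min total: 143 min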